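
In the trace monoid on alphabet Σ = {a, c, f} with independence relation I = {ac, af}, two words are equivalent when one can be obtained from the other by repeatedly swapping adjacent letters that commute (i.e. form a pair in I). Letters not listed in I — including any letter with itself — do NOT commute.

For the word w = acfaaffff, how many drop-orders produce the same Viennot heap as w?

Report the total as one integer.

#0=a has no predecessor
#1=c has no predecessor
#2=f depends on [1:c]
#3=a depends on [0:a]
#4=a depends on [3:a]
#5=f depends on [2:f]
#6=f depends on [5:f]
#7=f depends on [6:f]
#8=f depends on [7:f]
sources: [0:a, 1:c]
N(rest) = Σ N(rest − s) over sources s of rest; N(one piece) = 1:
  size 1 → [4]=1  [8]=1
  size 2 → [3,4]=1  [4,8]=2  [7,8]=1
  size 3 → [0,3,4]=1  [3,4,8]=3  [4,7,8]=3  [6,7,8]=1
  size 4 → [0,3,4,8]=4  [3,4,7,8]=6  [4,6,7,8]=4  [5,6,7,8]=1
  size 5 → [0,3,4,7,8]=10  [2,5,6,7,8]=1  [3,4,6,7,8]=10  [4,5,6,7,8]=5
  size 6 → [0,3,4,6,7,8]=20  [1,2,5,6,7,8]=1  [2,4,5,6,7,8]=6  [3,4,5,6,7,8]=15
  size 7 → [0,3,4,5,6,7,8]=35  [1,2,4,5,6,7,8]=7  [2,3,4,5,6,7,8]=21
  first=0(a) contributes 28
  first=1(c) contributes 56
|[w]| = 84

84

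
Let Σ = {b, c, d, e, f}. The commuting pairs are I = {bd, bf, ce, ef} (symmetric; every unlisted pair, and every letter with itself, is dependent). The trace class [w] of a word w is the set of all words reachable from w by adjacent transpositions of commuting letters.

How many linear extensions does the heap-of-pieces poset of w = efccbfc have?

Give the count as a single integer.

piece 0:e — minimal
piece 1:f — minimal
piece 2:c rests on {1:f}
piece 3:c rests on {2:c}
piece 4:b rests on {0:e, 3:c}
piece 5:f rests on {3:c}
piece 6:c rests on {4:b, 5:f}
minimal pieces: {0:e, 1:f}
ways to finish when only these pieces remain (= sum over removing one remaining piece with nothing left below it):
  1 left: {6}→1
  2 left: {4,6}→1  {5,6}→1
  3 left: {0,4,6}→1  {4,5,6}→2
  4 left: {0,4,5,6}→3  {3,4,5,6}→2
  5 left: {0,3,4,5,6}→5  {2,3,4,5,6}→2
  placing 0:e first → 2 extensions
  placing 1:f first → 7 extensions
total linear extensions = 9

9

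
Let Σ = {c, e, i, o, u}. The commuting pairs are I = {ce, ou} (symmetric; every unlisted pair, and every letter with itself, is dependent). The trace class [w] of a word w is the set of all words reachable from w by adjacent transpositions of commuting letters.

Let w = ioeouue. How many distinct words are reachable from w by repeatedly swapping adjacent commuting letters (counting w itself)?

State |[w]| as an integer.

3

#0=i has no predecessor
#1=o depends on [0:i]
#2=e depends on [1:o]
#3=o depends on [2:e]
#4=u depends on [2:e]
#5=u depends on [4:u]
#6=e depends on [3:o, 5:u]
sources: [0:i]
N(rest) = Σ N(rest − s) over sources s of rest; N(one piece) = 1:
  size 1 → [6]=1
  size 2 → [3,6]=1  [5,6]=1
  size 3 → [3,5,6]=2  [4,5,6]=1
  size 4 → [3,4,5,6]=3
  size 5 → [2,3,4,5,6]=3
  first=0(i) contributes 3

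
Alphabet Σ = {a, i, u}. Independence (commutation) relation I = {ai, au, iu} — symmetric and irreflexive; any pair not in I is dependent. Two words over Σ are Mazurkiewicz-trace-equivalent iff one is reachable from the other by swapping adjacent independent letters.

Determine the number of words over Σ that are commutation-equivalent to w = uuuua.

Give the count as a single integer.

5

0(u) covers ∅
1(u) covers 0:u
2(u) covers 1:u
3(u) covers 2:u
4(a) covers ∅
floor of heap: 0:u, 4:a
completions by unplaced set U, small U first (add the entries for U minus each lowest piece of U):
  |U|=1: {3}:1  {4}:1
  |U|=2: {2,3}:1  {3,4}:2
  |U|=3: {1,2,3}:1  {2,3,4}:3
  start at 0(u): 4
  start at 4(a): 1
sum over floor = 5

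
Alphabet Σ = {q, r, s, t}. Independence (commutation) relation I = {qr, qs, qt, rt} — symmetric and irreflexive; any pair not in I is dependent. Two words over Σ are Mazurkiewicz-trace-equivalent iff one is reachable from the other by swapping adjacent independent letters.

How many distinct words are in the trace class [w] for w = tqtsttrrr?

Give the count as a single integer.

piece 0:t — minimal
piece 1:q — minimal
piece 2:t rests on {0:t}
piece 3:s rests on {2:t}
piece 4:t rests on {3:s}
piece 5:t rests on {4:t}
piece 6:r rests on {3:s}
piece 7:r rests on {6:r}
piece 8:r rests on {7:r}
minimal pieces: {0:t, 1:q}
ways to finish when only these pieces remain (= sum over removing one remaining piece with nothing left below it):
  1 left: {1}→1  {5}→1  {8}→1
  2 left: {1,5}→2  {1,8}→2  {4,5}→1  {5,8}→2  {7,8}→1
  3 left: {1,4,5}→3  {1,5,8}→6  {1,7,8}→3  {4,5,8}→3  {5,7,8}→3  {6,7,8}→1
  4 left: {1,4,5,8}→12  {1,5,7,8}→12  {1,6,7,8}→4  {4,5,7,8}→6  {5,6,7,8}→4
  5 left: {1,4,5,7,8}→30  {1,5,6,7,8}→20  {4,5,6,7,8}→10
  6 left: {1,4,5,6,7,8}→60  {3,4,5,6,7,8}→10
  7 left: {1,3,4,5,6,7,8}→70  {2,3,4,5,6,7,8}→10
  placing 0:t first → 80 extensions
  placing 1:q first → 10 extensions
total linear extensions = 90

90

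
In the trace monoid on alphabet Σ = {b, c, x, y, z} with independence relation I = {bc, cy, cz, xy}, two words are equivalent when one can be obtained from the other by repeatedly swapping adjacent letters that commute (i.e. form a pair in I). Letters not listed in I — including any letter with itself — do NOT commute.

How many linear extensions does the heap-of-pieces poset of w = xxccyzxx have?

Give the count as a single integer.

piece 0:x — minimal
piece 1:x rests on {0:x}
piece 2:c rests on {1:x}
piece 3:c rests on {2:c}
piece 4:y — minimal
piece 5:z rests on {1:x, 4:y}
piece 6:x rests on {3:c, 5:z}
piece 7:x rests on {6:x}
minimal pieces: {0:x, 4:y}
ways to finish when only these pieces remain (= sum over removing one remaining piece with nothing left below it):
  1 left: {7}→1
  2 left: {6,7}→1
  3 left: {3,6,7}→1  {5,6,7}→1
  4 left: {2,3,6,7}→1  {3,5,6,7}→2  {4,5,6,7}→1
  5 left: {2,3,5,6,7}→3  {3,4,5,6,7}→3
  6 left: {1,2,3,5,6,7}→3  {2,3,4,5,6,7}→6
  placing 0:x first → 9 extensions
  placing 4:y first → 3 extensions
total linear extensions = 12

12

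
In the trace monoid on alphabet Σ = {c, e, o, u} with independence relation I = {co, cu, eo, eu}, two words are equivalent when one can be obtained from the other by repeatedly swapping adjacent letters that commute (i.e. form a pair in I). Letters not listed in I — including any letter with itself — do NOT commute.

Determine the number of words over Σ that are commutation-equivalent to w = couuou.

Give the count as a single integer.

6

0(c) covers ∅
1(o) covers ∅
2(u) covers 1:o
3(u) covers 2:u
4(o) covers 3:u
5(u) covers 4:o
floor of heap: 0:c, 1:o
completions by unplaced set U, small U first (add the entries for U minus each lowest piece of U):
  |U|=1: {0}:1  {5}:1
  |U|=2: {0,5}:2  {4,5}:1
  |U|=3: {0,4,5}:3  {3,4,5}:1
  |U|=4: {0,3,4,5}:4  {2,3,4,5}:1
  start at 0(c): 1
  start at 1(o): 5
sum over floor = 6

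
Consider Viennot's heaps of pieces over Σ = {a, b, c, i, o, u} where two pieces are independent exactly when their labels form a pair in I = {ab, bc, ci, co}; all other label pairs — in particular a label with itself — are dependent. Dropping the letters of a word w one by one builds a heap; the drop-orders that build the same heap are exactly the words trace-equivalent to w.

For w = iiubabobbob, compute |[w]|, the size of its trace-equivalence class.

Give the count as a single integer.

3

drop 0:i onto floor
drop 1:i onto {0:i}
drop 2:u onto {1:i}
drop 3:b onto {2:u}
drop 4:a onto {2:u}
drop 5:b onto {3:b}
drop 6:o onto {4:a, 5:b}
drop 7:b onto {6:o}
drop 8:b onto {7:b}
drop 9:o onto {8:b}
drop 10:b onto {9:o}
ground layer = {0:i}
drop-orders for the pieces not yet dropped (sum over which currently-grounded one goes next):
  1 to go: {10} 1
  2 to go: {9,10} 1
  3 to go: {8,9,10} 1
  4 to go: {7,8,9,10} 1
  5 to go: {6,7,8,9,10} 1
  6 to go: {4,6,7,8,9,10} 1  {5,6,7,8,9,10} 1
  7 to go: {3,5,6,7,8,9,10} 1  {4,5,6,7,8,9,10} 2
  8 to go: {3,4,5,6,7,8,9,10} 3
  9 to go: {2,3,4,5,6,7,8,9,10} 3
  if 0:i drops first: 3 orders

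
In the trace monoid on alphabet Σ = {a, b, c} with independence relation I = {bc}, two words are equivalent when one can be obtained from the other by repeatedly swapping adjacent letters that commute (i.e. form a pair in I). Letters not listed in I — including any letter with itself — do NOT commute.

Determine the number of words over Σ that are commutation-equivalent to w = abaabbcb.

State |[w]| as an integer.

4

piece 0:a — minimal
piece 1:b rests on {0:a}
piece 2:a rests on {1:b}
piece 3:a rests on {2:a}
piece 4:b rests on {3:a}
piece 5:b rests on {4:b}
piece 6:c rests on {3:a}
piece 7:b rests on {5:b}
minimal pieces: {0:a}
ways to finish when only these pieces remain (= sum over removing one remaining piece with nothing left below it):
  1 left: {6}→1  {7}→1
  2 left: {5,7}→1  {6,7}→2
  3 left: {4,5,7}→1  {5,6,7}→3
  4 left: {4,5,6,7}→4
  5 left: {3,4,5,6,7}→4
  6 left: {2,3,4,5,6,7}→4
  placing 0:a first → 4 extensions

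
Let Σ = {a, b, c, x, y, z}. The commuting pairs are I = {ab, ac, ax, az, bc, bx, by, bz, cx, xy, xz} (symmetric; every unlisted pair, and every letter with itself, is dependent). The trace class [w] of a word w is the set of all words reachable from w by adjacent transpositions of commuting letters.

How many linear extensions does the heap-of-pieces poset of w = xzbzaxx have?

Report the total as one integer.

420

#0=x has no predecessor
#1=z has no predecessor
#2=b has no predecessor
#3=z depends on [1:z]
#4=a has no predecessor
#5=x depends on [0:x]
#6=x depends on [5:x]
sources: [0:x, 1:z, 2:b, 4:a]
N(rest) = Σ N(rest − s) over sources s of rest; N(one piece) = 1:
  size 1 → [2]=1  [3]=1  [4]=1  [6]=1
  size 2 → [1,3]=1  [2,3]=2  [2,4]=2  [2,6]=2  [3,4]=2  [3,6]=2  [4,6]=2  [5,6]=1
  size 3 → [0,5,6]=1  [1,2,3]=3  [1,3,4]=3  [1,3,6]=3  [2,3,4]=6  [2,3,6]=6  [2,4,6]=6  [2,5,6]=3  [3,4,6]=6  [3,5,6]=3  [4,5,6]=3
  size 4 → [0,2,5,6]=4  [0,3,5,6]=4  [0,4,5,6]=4  [1,2,3,4]=12  [1,2,3,6]=12  [1,3,4,6]=12  [1,3,5,6]=6  [2,3,4,6]=24  [2,3,5,6]=12  [2,4,5,6]=12  [3,4,5,6]=12
  size 5 → [0,1,3,5,6]=10  [0,2,3,5,6]=20  [0,2,4,5,6]=20  [0,3,4,5,6]=20  [1,2,3,4,6]=60  [1,2,3,5,6]=30  [1,3,4,5,6]=30  [2,3,4,5,6]=60
  first=0(x) contributes 180
  first=1(z) contributes 120
  first=2(b) contributes 60
  first=4(a) contributes 60
|[w]| = 420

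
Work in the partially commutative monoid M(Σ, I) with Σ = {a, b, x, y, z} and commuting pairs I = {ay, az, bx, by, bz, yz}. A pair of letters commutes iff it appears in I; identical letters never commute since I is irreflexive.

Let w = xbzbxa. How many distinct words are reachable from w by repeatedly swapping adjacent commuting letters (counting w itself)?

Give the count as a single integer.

#0=x has no predecessor
#1=b has no predecessor
#2=z depends on [0:x]
#3=b depends on [1:b]
#4=x depends on [2:z]
#5=a depends on [3:b, 4:x]
sources: [0:x, 1:b]
N(rest) = Σ N(rest − s) over sources s of rest; N(one piece) = 1:
  size 1 → [5]=1
  size 2 → [3,5]=1  [4,5]=1
  size 3 → [1,3,5]=1  [2,4,5]=1  [3,4,5]=2
  size 4 → [0,2,4,5]=1  [1,3,4,5]=3  [2,3,4,5]=3
  first=0(x) contributes 6
  first=1(b) contributes 4
|[w]| = 10

10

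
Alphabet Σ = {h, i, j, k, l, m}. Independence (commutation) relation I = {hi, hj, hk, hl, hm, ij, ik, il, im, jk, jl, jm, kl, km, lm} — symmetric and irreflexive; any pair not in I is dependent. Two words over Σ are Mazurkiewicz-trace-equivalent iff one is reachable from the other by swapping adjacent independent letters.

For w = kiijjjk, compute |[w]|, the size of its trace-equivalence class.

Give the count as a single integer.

210

drop 0:k onto floor
drop 1:i onto floor
drop 2:i onto {1:i}
drop 3:j onto floor
drop 4:j onto {3:j}
drop 5:j onto {4:j}
drop 6:k onto {0:k}
ground layer = {0:k, 1:i, 3:j}
drop-orders for the pieces not yet dropped (sum over which currently-grounded one goes next):
  1 to go: {2} 1  {5} 1  {6} 1
  2 to go: {0,6} 1  {1,2} 1  {2,5} 2  {2,6} 2  {4,5} 1  {5,6} 2
  3 to go: {0,2,6} 3  {0,5,6} 3  {1,2,5} 3  {1,2,6} 3  {2,4,5} 3  {2,5,6} 6  {3,4,5} 1  {4,5,6} 3
  4 to go: {0,1,2,6} 6  {0,2,5,6} 12  {0,4,5,6} 6  {1,2,4,5} 6  {1,2,5,6} 12  {2,3,4,5} 4  {2,4,5,6} 12  {3,4,5,6} 4
  5 to go: {0,1,2,5,6} 30  {0,2,4,5,6} 30  {0,3,4,5,6} 10  {1,2,3,4,5} 10  {1,2,4,5,6} 30  {2,3,4,5,6} 20
  if 0:k drops first: 60 orders
  if 1:i drops first: 60 orders
  if 3:j drops first: 90 orders
heap linearizations: 210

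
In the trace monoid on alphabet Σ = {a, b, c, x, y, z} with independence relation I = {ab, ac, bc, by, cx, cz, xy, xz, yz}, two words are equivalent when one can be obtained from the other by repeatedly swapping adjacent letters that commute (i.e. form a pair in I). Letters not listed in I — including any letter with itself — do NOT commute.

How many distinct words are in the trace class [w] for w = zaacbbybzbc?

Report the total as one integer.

0(z) covers ∅
1(a) covers 0:z
2(a) covers 1:a
3(c) covers ∅
4(b) covers 0:z
5(b) covers 4:b
6(y) covers 2:a, 3:c
7(b) covers 5:b
8(z) covers 2:a, 7:b
9(b) covers 8:z
10(c) covers 6:y
floor of heap: 0:z, 3:c
completions by unplaced set U, small U first (add the entries for U minus each lowest piece of U):
  |U|=1: {9}:1  {10}:1
  |U|=2: {6,10}:1  {8,9}:1  {9,10}:2
  |U|=3: {3,6,10}:1  {6,9,10}:3  {7,8,9}:1  {8,9,10}:3
  |U|=4: {3,6,9,10}:4  {5,7,8,9}:1  {6,8,9,10}:6  {7,8,9,10}:4
  |U|=5: {2,6,8,9,10}:6  {3,6,8,9,10}:10  {4,5,7,8,9}:1  {5,7,8,9,10}:5  {6,7,8,9,10}:10
  |U|=6: {1,2,6,8,9,10}:6  {2,3,6,8,9,10}:16  {2,6,7,8,9,10}:16  {3,6,7,8,9,10}:20  {4,5,7,8,9,10}:6  {5,6,7,8,9,10}:15
  |U|=7: {1,2,3,6,8,9,10}:22  {1,2,6,7,8,9,10}:22  {2,3,6,7,8,9,10}:52  {2,5,6,7,8,9,10}:31  {3,5,6,7,8,9,10}:35  {4,5,6,7,8,9,10}:21
  |U|=8: {1,2,3,6,7,8,9,10}:96  {1,2,5,6,7,8,9,10}:53  {2,3,5,6,7,8,9,10}:118  {2,4,5,6,7,8,9,10}:52  {3,4,5,6,7,8,9,10}:56
  |U|=9: {1,2,3,5,6,7,8,9,10}:267  {1,2,4,5,6,7,8,9,10}:105  {2,3,4,5,6,7,8,9,10}:226
  start at 0(z): 598
  start at 3(c): 105
sum over floor = 703

703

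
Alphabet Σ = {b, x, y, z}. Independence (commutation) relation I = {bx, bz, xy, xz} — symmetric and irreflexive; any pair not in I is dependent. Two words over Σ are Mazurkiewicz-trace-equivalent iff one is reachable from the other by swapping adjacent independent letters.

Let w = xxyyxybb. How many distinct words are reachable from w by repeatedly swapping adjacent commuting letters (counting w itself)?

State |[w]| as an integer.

56

#0=x has no predecessor
#1=x depends on [0:x]
#2=y has no predecessor
#3=y depends on [2:y]
#4=x depends on [1:x]
#5=y depends on [3:y]
#6=b depends on [5:y]
#7=b depends on [6:b]
sources: [0:x, 2:y]
N(rest) = Σ N(rest − s) over sources s of rest; N(one piece) = 1:
  size 1 → [4]=1  [7]=1
  size 2 → [1,4]=1  [4,7]=2  [6,7]=1
  size 3 → [0,1,4]=1  [1,4,7]=3  [4,6,7]=3  [5,6,7]=1
  size 4 → [0,1,4,7]=4  [1,4,6,7]=6  [3,5,6,7]=1  [4,5,6,7]=4
  size 5 → [0,1,4,6,7]=10  [1,4,5,6,7]=10  [2,3,5,6,7]=1  [3,4,5,6,7]=5
  size 6 → [0,1,4,5,6,7]=20  [1,3,4,5,6,7]=15  [2,3,4,5,6,7]=6
  first=0(x) contributes 21
  first=2(y) contributes 35
|[w]| = 56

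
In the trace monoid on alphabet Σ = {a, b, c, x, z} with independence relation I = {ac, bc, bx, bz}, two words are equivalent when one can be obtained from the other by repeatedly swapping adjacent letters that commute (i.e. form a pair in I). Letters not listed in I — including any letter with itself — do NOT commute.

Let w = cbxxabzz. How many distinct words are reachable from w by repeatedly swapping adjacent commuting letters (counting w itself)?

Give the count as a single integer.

12

#0=c has no predecessor
#1=b has no predecessor
#2=x depends on [0:c]
#3=x depends on [2:x]
#4=a depends on [1:b, 3:x]
#5=b depends on [4:a]
#6=z depends on [4:a]
#7=z depends on [6:z]
sources: [0:c, 1:b]
N(rest) = Σ N(rest − s) over sources s of rest; N(one piece) = 1:
  size 1 → [5]=1  [7]=1
  size 2 → [5,7]=2  [6,7]=1
  size 3 → [5,6,7]=3
  size 4 → [4,5,6,7]=3
  size 5 → [1,4,5,6,7]=3  [3,4,5,6,7]=3
  size 6 → [1,3,4,5,6,7]=6  [2,3,4,5,6,7]=3
  first=0(c) contributes 9
  first=1(b) contributes 3
|[w]| = 12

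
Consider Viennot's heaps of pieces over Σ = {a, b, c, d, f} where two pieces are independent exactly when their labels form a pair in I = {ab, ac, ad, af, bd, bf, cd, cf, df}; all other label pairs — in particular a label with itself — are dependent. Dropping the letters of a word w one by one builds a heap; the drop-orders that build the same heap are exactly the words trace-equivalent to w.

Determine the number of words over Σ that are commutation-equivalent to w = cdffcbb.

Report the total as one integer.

0(c) covers ∅
1(d) covers ∅
2(f) covers ∅
3(f) covers 2:f
4(c) covers 0:c
5(b) covers 4:c
6(b) covers 5:b
floor of heap: 0:c, 1:d, 2:f
completions by unplaced set U, small U first (add the entries for U minus each lowest piece of U):
  |U|=1: {1}:1  {3}:1  {6}:1
  |U|=2: {1,3}:2  {1,6}:2  {2,3}:1  {3,6}:2  {5,6}:1
  |U|=3: {1,2,3}:3  {1,3,6}:6  {1,5,6}:3  {2,3,6}:3  {3,5,6}:3  {4,5,6}:1
  |U|=4: {0,4,5,6}:1  {1,2,3,6}:12  {1,3,5,6}:12  {1,4,5,6}:4  {2,3,5,6}:6  {3,4,5,6}:4
  |U|=5: {0,1,4,5,6}:5  {0,3,4,5,6}:5  {1,2,3,5,6}:30  {1,3,4,5,6}:20  {2,3,4,5,6}:10
  start at 0(c): 60
  start at 1(d): 15
  start at 2(f): 30
sum over floor = 105

105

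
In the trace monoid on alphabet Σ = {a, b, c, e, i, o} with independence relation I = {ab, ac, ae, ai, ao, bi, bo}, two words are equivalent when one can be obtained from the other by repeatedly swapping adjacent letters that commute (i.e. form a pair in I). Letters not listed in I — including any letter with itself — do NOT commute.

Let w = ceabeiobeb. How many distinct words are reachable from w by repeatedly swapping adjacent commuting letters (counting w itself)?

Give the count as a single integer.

0(c) covers ∅
1(e) covers 0:c
2(a) covers ∅
3(b) covers 1:e
4(e) covers 3:b
5(i) covers 4:e
6(o) covers 5:i
7(b) covers 4:e
8(e) covers 6:o, 7:b
9(b) covers 8:e
floor of heap: 0:c, 2:a
completions by unplaced set U, small U first (add the entries for U minus each lowest piece of U):
  |U|=1: {2}:1  {9}:1
  |U|=2: {2,9}:2  {8,9}:1
  |U|=3: {2,8,9}:3  {6,8,9}:1  {7,8,9}:1
  |U|=4: {2,6,8,9}:4  {2,7,8,9}:4  {5,6,8,9}:1  {6,7,8,9}:2
  |U|=5: {2,5,6,8,9}:5  {2,6,7,8,9}:10  {5,6,7,8,9}:3
  |U|=6: {2,5,6,7,8,9}:18  {4,5,6,7,8,9}:3
  |U|=7: {2,4,5,6,7,8,9}:21  {3,4,5,6,7,8,9}:3
  |U|=8: {1,3,4,5,6,7,8,9}:3  {2,3,4,5,6,7,8,9}:24
  start at 0(c): 27
  start at 2(a): 3
sum over floor = 30

30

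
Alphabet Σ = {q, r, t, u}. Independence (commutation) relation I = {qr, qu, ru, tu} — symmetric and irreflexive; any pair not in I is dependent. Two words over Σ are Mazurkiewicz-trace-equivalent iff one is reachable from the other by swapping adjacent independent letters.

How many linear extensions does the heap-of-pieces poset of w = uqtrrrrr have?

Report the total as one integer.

#0=u has no predecessor
#1=q has no predecessor
#2=t depends on [1:q]
#3=r depends on [2:t]
#4=r depends on [3:r]
#5=r depends on [4:r]
#6=r depends on [5:r]
#7=r depends on [6:r]
sources: [0:u, 1:q]
N(rest) = Σ N(rest − s) over sources s of rest; N(one piece) = 1:
  size 1 → [0]=1  [7]=1
  size 2 → [0,7]=2  [6,7]=1
  size 3 → [0,6,7]=3  [5,6,7]=1
  size 4 → [0,5,6,7]=4  [4,5,6,7]=1
  size 5 → [0,4,5,6,7]=5  [3,4,5,6,7]=1
  size 6 → [0,3,4,5,6,7]=6  [2,3,4,5,6,7]=1
  first=0(u) contributes 1
  first=1(q) contributes 7
|[w]| = 8

8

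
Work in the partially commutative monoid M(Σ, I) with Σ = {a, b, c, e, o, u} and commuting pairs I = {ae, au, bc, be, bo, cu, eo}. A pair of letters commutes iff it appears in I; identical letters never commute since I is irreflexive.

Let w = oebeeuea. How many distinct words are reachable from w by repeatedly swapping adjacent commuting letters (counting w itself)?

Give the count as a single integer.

80

#0=o has no predecessor
#1=e has no predecessor
#2=b has no predecessor
#3=e depends on [1:e]
#4=e depends on [3:e]
#5=u depends on [0:o, 2:b, 4:e]
#6=e depends on [5:u]
#7=a depends on [0:o, 2:b]
sources: [0:o, 1:e, 2:b]
N(rest) = Σ N(rest − s) over sources s of rest; N(one piece) = 1:
  size 1 → [6]=1  [7]=1
  size 2 → [5,6]=1  [6,7]=2
  size 3 → [4,5,6]=1  [5,6,7]=3
  size 4 → [0,5,6,7]=3  [2,5,6,7]=3  [3,4,5,6]=1  [4,5,6,7]=4
  size 5 → [0,2,5,6,7]=6  [0,4,5,6,7]=7  [1,3,4,5,6]=1  [2,4,5,6,7]=7  [3,4,5,6,7]=5
  size 6 → [0,2,4,5,6,7]=20  [0,3,4,5,6,7]=12  [1,3,4,5,6,7]=6  [2,3,4,5,6,7]=12
  first=0(o) contributes 18
  first=1(e) contributes 44
  first=2(b) contributes 18
|[w]| = 80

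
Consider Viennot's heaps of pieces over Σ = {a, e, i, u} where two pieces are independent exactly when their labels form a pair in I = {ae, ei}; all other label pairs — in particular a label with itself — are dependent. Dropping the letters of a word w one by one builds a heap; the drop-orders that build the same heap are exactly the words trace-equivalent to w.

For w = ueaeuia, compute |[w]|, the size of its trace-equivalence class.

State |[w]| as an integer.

3

piece 0:u — minimal
piece 1:e rests on {0:u}
piece 2:a rests on {0:u}
piece 3:e rests on {1:e}
piece 4:u rests on {2:a, 3:e}
piece 5:i rests on {4:u}
piece 6:a rests on {5:i}
minimal pieces: {0:u}
ways to finish when only these pieces remain (= sum over removing one remaining piece with nothing left below it):
  1 left: {6}→1
  2 left: {5,6}→1
  3 left: {4,5,6}→1
  4 left: {2,4,5,6}→1  {3,4,5,6}→1
  5 left: {1,3,4,5,6}→1  {2,3,4,5,6}→2
  placing 0:u first → 3 extensions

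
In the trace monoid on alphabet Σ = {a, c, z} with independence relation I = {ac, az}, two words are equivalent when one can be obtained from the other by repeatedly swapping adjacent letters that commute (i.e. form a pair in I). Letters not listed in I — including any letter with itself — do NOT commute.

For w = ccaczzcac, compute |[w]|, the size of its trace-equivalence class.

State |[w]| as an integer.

36

piece 0:c — minimal
piece 1:c rests on {0:c}
piece 2:a — minimal
piece 3:c rests on {1:c}
piece 4:z rests on {3:c}
piece 5:z rests on {4:z}
piece 6:c rests on {5:z}
piece 7:a rests on {2:a}
piece 8:c rests on {6:c}
minimal pieces: {0:c, 2:a}
ways to finish when only these pieces remain (= sum over removing one remaining piece with nothing left below it):
  1 left: {7}→1  {8}→1
  2 left: {2,7}→1  {6,8}→1  {7,8}→2
  3 left: {2,7,8}→3  {5,6,8}→1  {6,7,8}→3
  4 left: {2,6,7,8}→6  {4,5,6,8}→1  {5,6,7,8}→4
  5 left: {2,5,6,7,8}→10  {3,4,5,6,8}→1  {4,5,6,7,8}→5
  6 left: {1,3,4,5,6,8}→1  {2,4,5,6,7,8}→15  {3,4,5,6,7,8}→6
  7 left: {0,1,3,4,5,6,8}→1  {1,3,4,5,6,7,8}→7  {2,3,4,5,6,7,8}→21
  placing 0:c first → 28 extensions
  placing 2:a first → 8 extensions
total linear extensions = 36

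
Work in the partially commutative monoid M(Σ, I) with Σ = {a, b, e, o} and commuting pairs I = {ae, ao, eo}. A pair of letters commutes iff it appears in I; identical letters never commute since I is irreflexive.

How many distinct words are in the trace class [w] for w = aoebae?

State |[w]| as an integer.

12

#0=a has no predecessor
#1=o has no predecessor
#2=e has no predecessor
#3=b depends on [0:a, 1:o, 2:e]
#4=a depends on [3:b]
#5=e depends on [3:b]
sources: [0:a, 1:o, 2:e]
N(rest) = Σ N(rest − s) over sources s of rest; N(one piece) = 1:
  size 1 → [4]=1  [5]=1
  size 2 → [4,5]=2
  size 3 → [3,4,5]=2
  size 4 → [0,3,4,5]=2  [1,3,4,5]=2  [2,3,4,5]=2
  first=0(a) contributes 4
  first=1(o) contributes 4
  first=2(e) contributes 4
|[w]| = 12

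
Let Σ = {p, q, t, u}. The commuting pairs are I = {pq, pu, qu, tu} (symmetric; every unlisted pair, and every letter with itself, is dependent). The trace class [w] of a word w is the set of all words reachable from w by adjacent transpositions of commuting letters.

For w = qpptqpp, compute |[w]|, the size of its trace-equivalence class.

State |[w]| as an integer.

9

piece 0:q — minimal
piece 1:p — minimal
piece 2:p rests on {1:p}
piece 3:t rests on {0:q, 2:p}
piece 4:q rests on {3:t}
piece 5:p rests on {3:t}
piece 6:p rests on {5:p}
minimal pieces: {0:q, 1:p}
ways to finish when only these pieces remain (= sum over removing one remaining piece with nothing left below it):
  1 left: {4}→1  {6}→1
  2 left: {4,6}→2  {5,6}→1
  3 left: {4,5,6}→3
  4 left: {3,4,5,6}→3
  5 left: {0,3,4,5,6}→3  {2,3,4,5,6}→3
  placing 0:q first → 3 extensions
  placing 1:p first → 6 extensions
total linear extensions = 9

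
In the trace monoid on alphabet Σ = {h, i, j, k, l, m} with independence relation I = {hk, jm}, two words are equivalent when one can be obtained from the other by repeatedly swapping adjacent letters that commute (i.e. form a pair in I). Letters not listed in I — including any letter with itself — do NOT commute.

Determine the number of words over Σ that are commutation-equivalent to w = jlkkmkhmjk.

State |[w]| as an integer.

piece 0:j — minimal
piece 1:l rests on {0:j}
piece 2:k rests on {1:l}
piece 3:k rests on {2:k}
piece 4:m rests on {3:k}
piece 5:k rests on {4:m}
piece 6:h rests on {4:m}
piece 7:m rests on {5:k, 6:h}
piece 8:j rests on {5:k, 6:h}
piece 9:k rests on {7:m, 8:j}
minimal pieces: {0:j}
ways to finish when only these pieces remain (= sum over removing one remaining piece with nothing left below it):
  1 left: {9}→1
  2 left: {7,9}→1  {8,9}→1
  3 left: {7,8,9}→2
  4 left: {5,7,8,9}→2  {6,7,8,9}→2
  5 left: {5,6,7,8,9}→4
  6 left: {4,5,6,7,8,9}→4
  7 left: {3,4,5,6,7,8,9}→4
  8 left: {2,3,4,5,6,7,8,9}→4
  placing 0:j first → 4 extensions

4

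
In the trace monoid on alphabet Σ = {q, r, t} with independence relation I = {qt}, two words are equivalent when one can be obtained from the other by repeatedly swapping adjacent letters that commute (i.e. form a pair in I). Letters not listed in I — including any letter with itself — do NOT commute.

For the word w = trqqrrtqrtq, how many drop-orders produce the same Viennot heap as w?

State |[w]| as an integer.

4

0(t) covers ∅
1(r) covers 0:t
2(q) covers 1:r
3(q) covers 2:q
4(r) covers 3:q
5(r) covers 4:r
6(t) covers 5:r
7(q) covers 5:r
8(r) covers 6:t, 7:q
9(t) covers 8:r
10(q) covers 8:r
floor of heap: 0:t
completions by unplaced set U, small U first (add the entries for U minus each lowest piece of U):
  |U|=1: {9}:1  {10}:1
  |U|=2: {9,10}:2
  |U|=3: {8,9,10}:2
  |U|=4: {6,8,9,10}:2  {7,8,9,10}:2
  |U|=5: {6,7,8,9,10}:4
  |U|=6: {5,6,7,8,9,10}:4
  |U|=7: {4,5,6,7,8,9,10}:4
  |U|=8: {3,4,5,6,7,8,9,10}:4
  |U|=9: {2,3,4,5,6,7,8,9,10}:4
  start at 0(t): 4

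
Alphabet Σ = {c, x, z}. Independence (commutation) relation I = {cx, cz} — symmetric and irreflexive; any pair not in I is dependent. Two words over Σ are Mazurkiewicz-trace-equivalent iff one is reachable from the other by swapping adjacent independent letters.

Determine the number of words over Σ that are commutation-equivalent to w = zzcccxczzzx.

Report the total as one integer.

drop 0:z onto floor
drop 1:z onto {0:z}
drop 2:c onto floor
drop 3:c onto {2:c}
drop 4:c onto {3:c}
drop 5:x onto {1:z}
drop 6:c onto {4:c}
drop 7:z onto {5:x}
drop 8:z onto {7:z}
drop 9:z onto {8:z}
drop 10:x onto {9:z}
ground layer = {0:z, 2:c}
drop-orders for the pieces not yet dropped (sum over which currently-grounded one goes next):
  1 to go: {6} 1  {10} 1
  2 to go: {4,6} 1  {6,10} 2  {9,10} 1
  3 to go: {3,4,6} 1  {4,6,10} 3  {6,9,10} 3  {8,9,10} 1
  4 to go: {2,3,4,6} 1  {3,4,6,10} 4  {4,6,9,10} 6  {6,8,9,10} 4  {7,8,9,10} 1
  5 to go: {2,3,4,6,10} 5  {3,4,6,9,10} 10  {4,6,8,9,10} 10  {5,7,8,9,10} 1  {6,7,8,9,10} 5
  6 to go: {1,5,7,8,9,10} 1  {2,3,4,6,9,10} 15  {3,4,6,8,9,10} 20  {4,6,7,8,9,10} 15  {5,6,7,8,9,10} 6
  7 to go: {0,1,5,7,8,9,10} 1  {1,5,6,7,8,9,10} 7  {2,3,4,6,8,9,10} 35  {3,4,6,7,8,9,10} 35  {4,5,6,7,8,9,10} 21
  8 to go: {0,1,5,6,7,8,9,10} 8  {1,4,5,6,7,8,9,10} 28  {2,3,4,6,7,8,9,10} 70  {3,4,5,6,7,8,9,10} 56
  9 to go: {0,1,4,5,6,7,8,9,10} 36  {1,3,4,5,6,7,8,9,10} 84  {2,3,4,5,6,7,8,9,10} 126
  if 0:z drops first: 210 orders
  if 2:c drops first: 120 orders
heap linearizations: 330

330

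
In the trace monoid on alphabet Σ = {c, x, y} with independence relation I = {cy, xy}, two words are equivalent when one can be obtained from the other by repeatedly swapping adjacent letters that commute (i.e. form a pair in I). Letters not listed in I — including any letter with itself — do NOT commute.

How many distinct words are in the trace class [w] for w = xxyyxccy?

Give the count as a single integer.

56

#0=x has no predecessor
#1=x depends on [0:x]
#2=y has no predecessor
#3=y depends on [2:y]
#4=x depends on [1:x]
#5=c depends on [4:x]
#6=c depends on [5:c]
#7=y depends on [3:y]
sources: [0:x, 2:y]
N(rest) = Σ N(rest − s) over sources s of rest; N(one piece) = 1:
  size 1 → [6]=1  [7]=1
  size 2 → [3,7]=1  [5,6]=1  [6,7]=2
  size 3 → [2,3,7]=1  [3,6,7]=3  [4,5,6]=1  [5,6,7]=3
  size 4 → [1,4,5,6]=1  [2,3,6,7]=4  [3,5,6,7]=6  [4,5,6,7]=4
  size 5 → [0,1,4,5,6]=1  [1,4,5,6,7]=5  [2,3,5,6,7]=10  [3,4,5,6,7]=10
  size 6 → [0,1,4,5,6,7]=6  [1,3,4,5,6,7]=15  [2,3,4,5,6,7]=20
  first=0(x) contributes 35
  first=2(y) contributes 21
|[w]| = 56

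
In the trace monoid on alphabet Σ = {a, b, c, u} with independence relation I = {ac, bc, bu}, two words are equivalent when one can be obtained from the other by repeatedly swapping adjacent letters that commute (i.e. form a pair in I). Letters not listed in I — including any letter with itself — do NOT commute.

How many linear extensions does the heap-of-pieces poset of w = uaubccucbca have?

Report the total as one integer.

64

#0=u has no predecessor
#1=a depends on [0:u]
#2=u depends on [1:a]
#3=b depends on [1:a]
#4=c depends on [2:u]
#5=c depends on [4:c]
#6=u depends on [5:c]
#7=c depends on [6:u]
#8=b depends on [3:b]
#9=c depends on [7:c]
#10=a depends on [6:u, 8:b]
sources: [0:u]
N(rest) = Σ N(rest − s) over sources s of rest; N(one piece) = 1:
  size 1 → [9]=1  [10]=1
  size 2 → [7,9]=1  [8,10]=1  [9,10]=2
  size 3 → [3,8,10]=1  [7,9,10]=3  [8,9,10]=3
  size 4 → [3,8,9,10]=4  [6,7,9,10]=3  [7,8,9,10]=6
  size 5 → [3,7,8,9,10]=10  [5,6,7,9,10]=3  [6,7,8,9,10]=9
  size 6 → [3,6,7,8,9,10]=19  [4,5,6,7,9,10]=3  [5,6,7,8,9,10]=12
  size 7 → [2,4,5,6,7,9,10]=3  [3,5,6,7,8,9,10]=31  [4,5,6,7,8,9,10]=15
  size 8 → [2,4,5,6,7,8,9,10]=18  [3,4,5,6,7,8,9,10]=46
  size 9 → [2,3,4,5,6,7,8,9,10]=64
  first=0(u) contributes 64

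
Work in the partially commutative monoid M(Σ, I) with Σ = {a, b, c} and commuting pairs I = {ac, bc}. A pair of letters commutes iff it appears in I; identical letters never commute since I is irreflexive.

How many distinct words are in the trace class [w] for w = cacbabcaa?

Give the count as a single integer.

84

drop 0:c onto floor
drop 1:a onto floor
drop 2:c onto {0:c}
drop 3:b onto {1:a}
drop 4:a onto {3:b}
drop 5:b onto {4:a}
drop 6:c onto {2:c}
drop 7:a onto {5:b}
drop 8:a onto {7:a}
ground layer = {0:c, 1:a}
drop-orders for the pieces not yet dropped (sum over which currently-grounded one goes next):
  1 to go: {6} 1  {8} 1
  2 to go: {2,6} 1  {6,8} 2  {7,8} 1
  3 to go: {0,2,6} 1  {2,6,8} 3  {5,7,8} 1  {6,7,8} 3
  4 to go: {0,2,6,8} 4  {2,6,7,8} 6  {4,5,7,8} 1  {5,6,7,8} 4
  5 to go: {0,2,6,7,8} 10  {2,5,6,7,8} 10  {3,4,5,7,8} 1  {4,5,6,7,8} 5
  6 to go: {0,2,5,6,7,8} 20  {1,3,4,5,7,8} 1  {2,4,5,6,7,8} 15  {3,4,5,6,7,8} 6
  7 to go: {0,2,4,5,6,7,8} 35  {1,3,4,5,6,7,8} 7  {2,3,4,5,6,7,8} 21
  if 0:c drops first: 28 orders
  if 1:a drops first: 56 orders
heap linearizations: 84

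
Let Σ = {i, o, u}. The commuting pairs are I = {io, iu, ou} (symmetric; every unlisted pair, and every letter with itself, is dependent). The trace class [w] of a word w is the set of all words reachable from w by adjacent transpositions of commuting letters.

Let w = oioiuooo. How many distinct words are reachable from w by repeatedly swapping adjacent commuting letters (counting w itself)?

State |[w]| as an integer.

168

0(o) covers ∅
1(i) covers ∅
2(o) covers 0:o
3(i) covers 1:i
4(u) covers ∅
5(o) covers 2:o
6(o) covers 5:o
7(o) covers 6:o
floor of heap: 0:o, 1:i, 4:u
completions by unplaced set U, small U first (add the entries for U minus each lowest piece of U):
  |U|=1: {3}:1  {4}:1  {7}:1
  |U|=2: {1,3}:1  {3,4}:2  {3,7}:2  {4,7}:2  {6,7}:1
  |U|=3: {1,3,4}:3  {1,3,7}:3  {3,4,7}:6  {3,6,7}:3  {4,6,7}:3  {5,6,7}:1
  |U|=4: {1,3,4,7}:12  {1,3,6,7}:6  {2,5,6,7}:1  {3,4,6,7}:12  {3,5,6,7}:4  {4,5,6,7}:4
  |U|=5: {0,2,5,6,7}:1  {1,3,4,6,7}:30  {1,3,5,6,7}:10  {2,3,5,6,7}:5  {2,4,5,6,7}:5  {3,4,5,6,7}:20
  |U|=6: {0,2,3,5,6,7}:6  {0,2,4,5,6,7}:6  {1,2,3,5,6,7}:15  {1,3,4,5,6,7}:60  {2,3,4,5,6,7}:30
  start at 0(o): 105
  start at 1(i): 42
  start at 4(u): 21
sum over floor = 168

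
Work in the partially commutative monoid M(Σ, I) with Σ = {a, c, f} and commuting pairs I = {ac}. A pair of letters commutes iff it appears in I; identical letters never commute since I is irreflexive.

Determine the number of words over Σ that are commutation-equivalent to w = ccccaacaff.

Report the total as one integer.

#0=c has no predecessor
#1=c depends on [0:c]
#2=c depends on [1:c]
#3=c depends on [2:c]
#4=a has no predecessor
#5=a depends on [4:a]
#6=c depends on [3:c]
#7=a depends on [5:a]
#8=f depends on [6:c, 7:a]
#9=f depends on [8:f]
sources: [0:c, 4:a]
N(rest) = Σ N(rest − s) over sources s of rest; N(one piece) = 1:
  size 1 → [9]=1
  size 2 → [8,9]=1
  size 3 → [6,8,9]=1  [7,8,9]=1
  size 4 → [3,6,8,9]=1  [5,7,8,9]=1  [6,7,8,9]=2
  size 5 → [2,3,6,8,9]=1  [3,6,7,8,9]=3  [4,5,7,8,9]=1  [5,6,7,8,9]=3
  size 6 → [1,2,3,6,8,9]=1  [2,3,6,7,8,9]=4  [3,5,6,7,8,9]=6  [4,5,6,7,8,9]=4
  size 7 → [0,1,2,3,6,8,9]=1  [1,2,3,6,7,8,9]=5  [2,3,5,6,7,8,9]=10  [3,4,5,6,7,8,9]=10
  size 8 → [0,1,2,3,6,7,8,9]=6  [1,2,3,5,6,7,8,9]=15  [2,3,4,5,6,7,8,9]=20
  first=0(c) contributes 35
  first=4(a) contributes 21
|[w]| = 56

56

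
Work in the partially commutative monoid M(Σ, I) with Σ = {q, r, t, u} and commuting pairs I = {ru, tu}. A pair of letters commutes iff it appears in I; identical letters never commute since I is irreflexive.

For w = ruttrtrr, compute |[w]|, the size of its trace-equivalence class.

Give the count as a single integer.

8

drop 0:r onto floor
drop 1:u onto floor
drop 2:t onto {0:r}
drop 3:t onto {2:t}
drop 4:r onto {3:t}
drop 5:t onto {4:r}
drop 6:r onto {5:t}
drop 7:r onto {6:r}
ground layer = {0:r, 1:u}
drop-orders for the pieces not yet dropped (sum over which currently-grounded one goes next):
  1 to go: {1} 1  {7} 1
  2 to go: {1,7} 2  {6,7} 1
  3 to go: {1,6,7} 3  {5,6,7} 1
  4 to go: {1,5,6,7} 4  {4,5,6,7} 1
  5 to go: {1,4,5,6,7} 5  {3,4,5,6,7} 1
  6 to go: {1,3,4,5,6,7} 6  {2,3,4,5,6,7} 1
  if 0:r drops first: 7 orders
  if 1:u drops first: 1 orders
heap linearizations: 8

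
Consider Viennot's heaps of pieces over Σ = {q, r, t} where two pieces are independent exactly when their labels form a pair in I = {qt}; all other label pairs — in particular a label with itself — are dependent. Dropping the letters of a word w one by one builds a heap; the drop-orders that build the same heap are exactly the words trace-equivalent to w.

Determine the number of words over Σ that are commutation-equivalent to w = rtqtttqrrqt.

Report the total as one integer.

30

drop 0:r onto floor
drop 1:t onto {0:r}
drop 2:q onto {0:r}
drop 3:t onto {1:t}
drop 4:t onto {3:t}
drop 5:t onto {4:t}
drop 6:q onto {2:q}
drop 7:r onto {5:t, 6:q}
drop 8:r onto {7:r}
drop 9:q onto {8:r}
drop 10:t onto {8:r}
ground layer = {0:r}
drop-orders for the pieces not yet dropped (sum over which currently-grounded one goes next):
  1 to go: {9} 1  {10} 1
  2 to go: {9,10} 2
  3 to go: {8,9,10} 2
  4 to go: {7,8,9,10} 2
  5 to go: {5,7,8,9,10} 2  {6,7,8,9,10} 2
  6 to go: {2,6,7,8,9,10} 2  {4,5,7,8,9,10} 2  {5,6,7,8,9,10} 4
  7 to go: {2,5,6,7,8,9,10} 6  {3,4,5,7,8,9,10} 2  {4,5,6,7,8,9,10} 6
  8 to go: {1,3,4,5,7,8,9,10} 2  {2,4,5,6,7,8,9,10} 12  {3,4,5,6,7,8,9,10} 8
  9 to go: {1,3,4,5,6,7,8,9,10} 10  {2,3,4,5,6,7,8,9,10} 20
  if 0:r drops first: 30 orders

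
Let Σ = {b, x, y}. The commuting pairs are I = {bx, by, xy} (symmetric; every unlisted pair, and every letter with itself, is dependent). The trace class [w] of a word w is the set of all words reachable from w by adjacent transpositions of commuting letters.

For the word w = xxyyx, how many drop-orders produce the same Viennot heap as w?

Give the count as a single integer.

#0=x has no predecessor
#1=x depends on [0:x]
#2=y has no predecessor
#3=y depends on [2:y]
#4=x depends on [1:x]
sources: [0:x, 2:y]
N(rest) = Σ N(rest − s) over sources s of rest; N(one piece) = 1:
  size 1 → [3]=1  [4]=1
  size 2 → [1,4]=1  [2,3]=1  [3,4]=2
  size 3 → [0,1,4]=1  [1,3,4]=3  [2,3,4]=3
  first=0(x) contributes 6
  first=2(y) contributes 4
|[w]| = 10

10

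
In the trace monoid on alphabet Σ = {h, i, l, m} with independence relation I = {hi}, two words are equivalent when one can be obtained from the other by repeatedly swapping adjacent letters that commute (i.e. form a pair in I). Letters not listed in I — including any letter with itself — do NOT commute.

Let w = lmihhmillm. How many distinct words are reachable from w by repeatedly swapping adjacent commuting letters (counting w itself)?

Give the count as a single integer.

3

#0=l has no predecessor
#1=m depends on [0:l]
#2=i depends on [1:m]
#3=h depends on [1:m]
#4=h depends on [3:h]
#5=m depends on [2:i, 4:h]
#6=i depends on [5:m]
#7=l depends on [6:i]
#8=l depends on [7:l]
#9=m depends on [8:l]
sources: [0:l]
N(rest) = Σ N(rest − s) over sources s of rest; N(one piece) = 1:
  size 1 → [9]=1
  size 2 → [8,9]=1
  size 3 → [7,8,9]=1
  size 4 → [6,7,8,9]=1
  size 5 → [5,6,7,8,9]=1
  size 6 → [2,5,6,7,8,9]=1  [4,5,6,7,8,9]=1
  size 7 → [2,4,5,6,7,8,9]=2  [3,4,5,6,7,8,9]=1
  size 8 → [2,3,4,5,6,7,8,9]=3
  first=0(l) contributes 3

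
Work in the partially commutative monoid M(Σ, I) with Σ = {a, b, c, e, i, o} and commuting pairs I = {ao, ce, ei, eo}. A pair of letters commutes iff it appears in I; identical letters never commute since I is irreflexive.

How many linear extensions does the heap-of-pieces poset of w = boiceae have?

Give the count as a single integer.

4

0(b) covers ∅
1(o) covers 0:b
2(i) covers 1:o
3(c) covers 2:i
4(e) covers 0:b
5(a) covers 3:c, 4:e
6(e) covers 5:a
floor of heap: 0:b
completions by unplaced set U, small U first (add the entries for U minus each lowest piece of U):
  |U|=1: {6}:1
  |U|=2: {5,6}:1
  |U|=3: {3,5,6}:1  {4,5,6}:1
  |U|=4: {2,3,5,6}:1  {3,4,5,6}:2
  |U|=5: {1,2,3,5,6}:1  {2,3,4,5,6}:3
  start at 0(b): 4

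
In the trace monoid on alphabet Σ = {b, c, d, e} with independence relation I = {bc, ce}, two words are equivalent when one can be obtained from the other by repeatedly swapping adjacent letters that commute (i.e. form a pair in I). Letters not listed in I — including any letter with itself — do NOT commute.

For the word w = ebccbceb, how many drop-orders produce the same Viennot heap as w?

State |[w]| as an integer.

56

0(e) covers ∅
1(b) covers 0:e
2(c) covers ∅
3(c) covers 2:c
4(b) covers 1:b
5(c) covers 3:c
6(e) covers 4:b
7(b) covers 6:e
floor of heap: 0:e, 2:c
completions by unplaced set U, small U first (add the entries for U minus each lowest piece of U):
  |U|=1: {5}:1  {7}:1
  |U|=2: {3,5}:1  {5,7}:2  {6,7}:1
  |U|=3: {2,3,5}:1  {3,5,7}:3  {4,6,7}:1  {5,6,7}:3
  |U|=4: {1,4,6,7}:1  {2,3,5,7}:4  {3,5,6,7}:6  {4,5,6,7}:4
  |U|=5: {0,1,4,6,7}:1  {1,4,5,6,7}:5  {2,3,5,6,7}:10  {3,4,5,6,7}:10
  |U|=6: {0,1,4,5,6,7}:6  {1,3,4,5,6,7}:15  {2,3,4,5,6,7}:20
  start at 0(e): 35
  start at 2(c): 21
sum over floor = 56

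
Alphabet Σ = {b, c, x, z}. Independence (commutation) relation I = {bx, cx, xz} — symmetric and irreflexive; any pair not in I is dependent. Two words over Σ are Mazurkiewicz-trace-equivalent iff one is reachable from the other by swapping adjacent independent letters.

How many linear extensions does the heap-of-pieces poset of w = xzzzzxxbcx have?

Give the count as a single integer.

210

0(x) covers ∅
1(z) covers ∅
2(z) covers 1:z
3(z) covers 2:z
4(z) covers 3:z
5(x) covers 0:x
6(x) covers 5:x
7(b) covers 4:z
8(c) covers 7:b
9(x) covers 6:x
floor of heap: 0:x, 1:z
completions by unplaced set U, small U first (add the entries for U minus each lowest piece of U):
  |U|=1: {8}:1  {9}:1
  |U|=2: {6,9}:1  {7,8}:1  {8,9}:2
  |U|=3: {4,7,8}:1  {5,6,9}:1  {6,8,9}:3  {7,8,9}:3
  |U|=4: {0,5,6,9}:1  {3,4,7,8}:1  {4,7,8,9}:4  {5,6,8,9}:4  {6,7,8,9}:6
  |U|=5: {0,5,6,8,9}:5  {2,3,4,7,8}:1  {3,4,7,8,9}:5  {4,6,7,8,9}:10  {5,6,7,8,9}:10
  |U|=6: {0,5,6,7,8,9}:15  {1,2,3,4,7,8}:1  {2,3,4,7,8,9}:6  {3,4,6,7,8,9}:15  {4,5,6,7,8,9}:20
  |U|=7: {0,4,5,6,7,8,9}:35  {1,2,3,4,7,8,9}:7  {2,3,4,6,7,8,9}:21  {3,4,5,6,7,8,9}:35
  |U|=8: {0,3,4,5,6,7,8,9}:70  {1,2,3,4,6,7,8,9}:28  {2,3,4,5,6,7,8,9}:56
  start at 0(x): 84
  start at 1(z): 126
sum over floor = 210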